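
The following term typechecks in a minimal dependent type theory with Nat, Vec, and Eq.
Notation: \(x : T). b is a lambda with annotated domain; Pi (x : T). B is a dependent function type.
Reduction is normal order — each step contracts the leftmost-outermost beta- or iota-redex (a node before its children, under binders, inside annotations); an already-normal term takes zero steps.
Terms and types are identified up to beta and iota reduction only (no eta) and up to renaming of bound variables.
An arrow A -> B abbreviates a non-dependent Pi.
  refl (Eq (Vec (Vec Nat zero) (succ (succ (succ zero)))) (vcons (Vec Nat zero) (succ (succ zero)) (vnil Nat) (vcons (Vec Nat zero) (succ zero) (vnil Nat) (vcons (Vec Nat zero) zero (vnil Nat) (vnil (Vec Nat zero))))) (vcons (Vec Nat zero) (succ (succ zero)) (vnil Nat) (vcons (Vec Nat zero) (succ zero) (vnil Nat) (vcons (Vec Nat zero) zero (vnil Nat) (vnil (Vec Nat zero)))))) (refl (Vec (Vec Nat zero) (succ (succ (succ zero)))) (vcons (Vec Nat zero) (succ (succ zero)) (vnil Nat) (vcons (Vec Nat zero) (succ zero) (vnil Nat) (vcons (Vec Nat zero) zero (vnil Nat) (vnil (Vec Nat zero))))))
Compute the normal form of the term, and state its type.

resulting normal form:
  refl (Eq (Vec (Vec Nat zero) (succ (succ (succ zero)))) (vcons (Vec Nat zero) (succ (succ zero)) (vnil Nat) (vcons (Vec Nat zero) (succ zero) (vnil Nat) (vcons (Vec Nat zero) zero (vnil Nat) (vnil (Vec Nat zero))))) (vcons (Vec Nat zero) (succ (succ zero)) (vnil Nat) (vcons (Vec Nat zero) (succ zero) (vnil Nat) (vcons (Vec Nat zero) zero (vnil Nat) (vnil (Vec Nat zero)))))) (refl (Vec (Vec Nat zero) (succ (succ (succ zero)))) (vcons (Vec Nat zero) (succ (succ zero)) (vnil Nat) (vcons (Vec Nat zero) (succ zero) (vnil Nat) (vcons (Vec Nat zero) zero (vnil Nat) (vnil (Vec Nat zero))))))
the term's type:
  Eq (Eq (Vec (Vec Nat zero) (succ (succ (succ zero)))) (vcons (Vec Nat zero) (succ (succ zero)) (vnil Nat) (vcons (Vec Nat zero) (succ zero) (vnil Nat) (vcons (Vec Nat zero) zero (vnil Nat) (vnil (Vec Nat zero))))) (vcons (Vec Nat zero) (succ (succ zero)) (vnil Nat) (vcons (Vec Nat zero) (succ zero) (vnil Nat) (vcons (Vec Nat zero) zero (vnil Nat) (vnil (Vec Nat zero)))))) (refl (Vec (Vec Nat zero) (succ (succ (succ zero)))) (vcons (Vec Nat zero) (succ (succ zero)) (vnil Nat) (vcons (Vec Nat zero) (succ zero) (vnil Nat) (vcons (Vec Nat zero) zero (vnil Nat) (vnil (Vec Nat zero)))))) (refl (Vec (Vec Nat zero) (succ (succ (succ zero)))) (vcons (Vec Nat zero) (succ (succ zero)) (vnil Nat) (vcons (Vec Nat zero) (succ zero) (vnil Nat) (vcons (Vec Nat zero) zero (vnil Nat) (vnil (Vec Nat zero))))))
observation: the term is already in normal form.


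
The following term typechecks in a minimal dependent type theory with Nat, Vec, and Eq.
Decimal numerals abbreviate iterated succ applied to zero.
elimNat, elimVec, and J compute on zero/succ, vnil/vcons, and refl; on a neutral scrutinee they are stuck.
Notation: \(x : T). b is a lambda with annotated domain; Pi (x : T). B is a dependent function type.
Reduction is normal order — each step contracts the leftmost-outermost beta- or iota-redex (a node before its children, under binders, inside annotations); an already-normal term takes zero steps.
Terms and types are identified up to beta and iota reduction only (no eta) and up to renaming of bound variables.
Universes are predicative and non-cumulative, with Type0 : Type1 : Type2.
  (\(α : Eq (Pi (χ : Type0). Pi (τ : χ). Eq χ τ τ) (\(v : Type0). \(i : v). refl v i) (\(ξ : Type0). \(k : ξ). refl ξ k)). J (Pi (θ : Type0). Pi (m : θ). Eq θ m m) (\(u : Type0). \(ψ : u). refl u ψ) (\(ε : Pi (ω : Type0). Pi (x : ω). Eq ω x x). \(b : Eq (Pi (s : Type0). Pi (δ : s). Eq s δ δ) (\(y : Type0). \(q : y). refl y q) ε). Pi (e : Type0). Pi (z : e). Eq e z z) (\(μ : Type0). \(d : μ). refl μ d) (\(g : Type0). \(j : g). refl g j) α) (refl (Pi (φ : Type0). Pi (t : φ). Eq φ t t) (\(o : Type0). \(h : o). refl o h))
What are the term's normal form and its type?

normal form:
  \(α : Type0). \(χ : α). refl α χ
the term's type:
  Pi (α : Type0). Pi (χ : α). Eq α χ χ


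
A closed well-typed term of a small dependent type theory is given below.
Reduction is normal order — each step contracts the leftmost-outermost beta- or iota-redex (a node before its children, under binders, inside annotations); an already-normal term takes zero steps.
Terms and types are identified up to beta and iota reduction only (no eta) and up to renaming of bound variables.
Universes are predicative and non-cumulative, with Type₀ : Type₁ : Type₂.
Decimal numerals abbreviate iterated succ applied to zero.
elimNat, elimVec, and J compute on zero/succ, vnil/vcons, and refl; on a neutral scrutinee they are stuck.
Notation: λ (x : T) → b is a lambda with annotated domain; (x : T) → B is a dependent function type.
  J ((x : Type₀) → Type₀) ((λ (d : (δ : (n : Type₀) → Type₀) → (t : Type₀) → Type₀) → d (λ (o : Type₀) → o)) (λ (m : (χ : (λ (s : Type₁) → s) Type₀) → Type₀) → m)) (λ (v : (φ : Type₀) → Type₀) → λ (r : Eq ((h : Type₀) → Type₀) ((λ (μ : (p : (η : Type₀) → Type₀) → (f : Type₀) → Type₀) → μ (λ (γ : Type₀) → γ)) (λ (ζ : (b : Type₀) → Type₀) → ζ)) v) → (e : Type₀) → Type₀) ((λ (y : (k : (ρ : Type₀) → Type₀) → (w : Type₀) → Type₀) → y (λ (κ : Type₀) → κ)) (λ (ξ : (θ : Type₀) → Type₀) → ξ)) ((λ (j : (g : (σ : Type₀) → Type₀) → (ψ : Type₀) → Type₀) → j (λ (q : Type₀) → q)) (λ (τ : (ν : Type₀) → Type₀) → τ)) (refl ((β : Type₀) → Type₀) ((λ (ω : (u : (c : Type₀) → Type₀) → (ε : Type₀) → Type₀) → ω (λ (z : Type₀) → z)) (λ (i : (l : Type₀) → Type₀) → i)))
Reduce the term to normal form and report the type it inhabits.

reduced normal form:
  λ (x : Type₀) → x
inferred type:
  (x : Type₀) → Type₀
observation: contracting a J iota-redex first, the term normalizes in 3 steps.


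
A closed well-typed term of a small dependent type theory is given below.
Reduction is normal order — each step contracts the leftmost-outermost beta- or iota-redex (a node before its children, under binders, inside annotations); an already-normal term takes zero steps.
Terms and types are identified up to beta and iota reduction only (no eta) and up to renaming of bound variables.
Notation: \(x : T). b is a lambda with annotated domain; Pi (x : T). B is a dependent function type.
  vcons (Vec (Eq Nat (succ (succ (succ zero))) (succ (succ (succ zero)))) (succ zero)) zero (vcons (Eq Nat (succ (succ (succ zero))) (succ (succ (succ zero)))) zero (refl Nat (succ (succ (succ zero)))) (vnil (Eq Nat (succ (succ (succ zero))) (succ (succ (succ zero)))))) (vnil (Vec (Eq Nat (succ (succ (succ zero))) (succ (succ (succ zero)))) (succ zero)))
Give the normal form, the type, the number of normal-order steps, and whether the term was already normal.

normal form:
  vcons (Vec (Eq Nat (succ (succ (succ zero))) (succ (succ (succ zero)))) (succ zero)) zero (vcons (Eq Nat (succ (succ (succ zero))) (succ (succ (succ zero)))) zero (refl Nat (succ (succ (succ zero)))) (vnil (Eq Nat (succ (succ (succ zero))) (succ (succ (succ zero)))))) (vnil (Vec (Eq Nat (succ (succ (succ zero))) (succ (succ (succ zero)))) (succ zero)))
the term's type:
  Vec (Vec (Eq Nat (succ (succ (succ zero))) (succ (succ (succ zero)))) (succ zero)) (succ zero)
reduction steps (normal order): 0
already normal: yes


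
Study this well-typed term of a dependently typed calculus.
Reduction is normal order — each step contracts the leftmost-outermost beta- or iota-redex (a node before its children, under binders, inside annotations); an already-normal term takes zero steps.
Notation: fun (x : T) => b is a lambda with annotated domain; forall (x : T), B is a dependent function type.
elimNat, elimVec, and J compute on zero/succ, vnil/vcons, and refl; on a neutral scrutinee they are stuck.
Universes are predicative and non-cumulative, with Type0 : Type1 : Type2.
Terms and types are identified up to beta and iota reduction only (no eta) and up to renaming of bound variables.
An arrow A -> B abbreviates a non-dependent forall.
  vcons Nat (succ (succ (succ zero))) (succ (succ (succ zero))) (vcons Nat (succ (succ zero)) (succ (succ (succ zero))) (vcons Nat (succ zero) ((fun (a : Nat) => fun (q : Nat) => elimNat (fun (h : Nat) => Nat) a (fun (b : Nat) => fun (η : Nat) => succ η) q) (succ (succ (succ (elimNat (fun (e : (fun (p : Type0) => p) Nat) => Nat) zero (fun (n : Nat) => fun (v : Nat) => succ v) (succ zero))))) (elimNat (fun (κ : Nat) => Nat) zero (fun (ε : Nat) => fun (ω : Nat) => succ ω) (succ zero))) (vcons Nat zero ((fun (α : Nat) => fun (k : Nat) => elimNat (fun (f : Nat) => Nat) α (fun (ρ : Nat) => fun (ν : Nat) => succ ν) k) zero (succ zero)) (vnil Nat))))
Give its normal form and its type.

reduced normal form:
  vcons Nat (succ (succ (succ zero))) (succ (succ (succ zero))) (vcons Nat (succ (succ zero)) (succ (succ (succ zero))) (vcons Nat (succ zero) (succ (succ (succ (succ (succ zero))))) (vcons Nat zero (succ zero) (vnil Nat))))
the term's type:
  Vec Nat (succ (succ (succ (succ zero))))


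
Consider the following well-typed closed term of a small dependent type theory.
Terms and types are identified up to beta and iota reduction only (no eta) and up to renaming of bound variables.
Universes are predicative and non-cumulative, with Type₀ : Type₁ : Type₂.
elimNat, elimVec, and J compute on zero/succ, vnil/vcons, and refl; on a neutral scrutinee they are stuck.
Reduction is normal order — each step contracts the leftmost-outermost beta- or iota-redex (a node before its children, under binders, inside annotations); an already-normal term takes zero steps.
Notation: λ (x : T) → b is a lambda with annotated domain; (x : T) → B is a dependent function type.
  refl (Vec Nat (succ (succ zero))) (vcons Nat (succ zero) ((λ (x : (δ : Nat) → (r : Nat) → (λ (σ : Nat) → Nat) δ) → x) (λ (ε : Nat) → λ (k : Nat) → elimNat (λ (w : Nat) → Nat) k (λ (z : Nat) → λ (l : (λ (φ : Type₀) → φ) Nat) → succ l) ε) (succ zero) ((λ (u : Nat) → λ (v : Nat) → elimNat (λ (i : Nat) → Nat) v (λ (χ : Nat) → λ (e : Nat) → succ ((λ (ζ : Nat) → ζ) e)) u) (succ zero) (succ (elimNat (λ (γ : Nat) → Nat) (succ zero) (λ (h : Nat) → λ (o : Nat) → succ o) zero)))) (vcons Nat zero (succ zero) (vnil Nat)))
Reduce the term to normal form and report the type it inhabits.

reduced normal form:
  refl (Vec Nat (succ (succ zero))) (vcons Nat (succ zero) (succ (succ (succ (succ zero)))) (vcons Nat zero (succ zero) (vnil Nat)))
inferred type:
  Eq (Vec Nat (succ (succ zero))) (vcons Nat (succ zero) (succ (succ (succ (succ zero)))) (vcons Nat zero (succ zero) (vnil Nat))) (vcons Nat (succ zero) (succ (succ (succ (succ zero)))) (vcons Nat zero (succ zero) (vnil Nat)))


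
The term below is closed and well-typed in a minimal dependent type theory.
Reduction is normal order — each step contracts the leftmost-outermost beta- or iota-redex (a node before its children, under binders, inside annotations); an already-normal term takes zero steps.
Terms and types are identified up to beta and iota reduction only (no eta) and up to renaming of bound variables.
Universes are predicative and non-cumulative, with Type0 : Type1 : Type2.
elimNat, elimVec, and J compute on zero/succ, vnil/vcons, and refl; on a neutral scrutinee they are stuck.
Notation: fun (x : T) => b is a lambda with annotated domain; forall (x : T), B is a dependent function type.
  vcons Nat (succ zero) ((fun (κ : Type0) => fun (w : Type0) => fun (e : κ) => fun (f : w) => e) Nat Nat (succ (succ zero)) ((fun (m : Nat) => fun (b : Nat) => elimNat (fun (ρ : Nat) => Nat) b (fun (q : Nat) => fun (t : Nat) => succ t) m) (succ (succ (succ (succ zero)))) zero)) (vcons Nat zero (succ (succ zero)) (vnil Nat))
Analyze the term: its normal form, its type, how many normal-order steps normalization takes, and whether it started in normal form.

normal form:
  vcons Nat (succ zero) (succ (succ zero)) (vcons Nat zero (succ (succ zero)) (vnil Nat))
inferred type:
  Vec Nat (succ (succ zero))
steps to reach normal form (normal order): 4
started in normal form: no
first contracted redex: a beta-redex


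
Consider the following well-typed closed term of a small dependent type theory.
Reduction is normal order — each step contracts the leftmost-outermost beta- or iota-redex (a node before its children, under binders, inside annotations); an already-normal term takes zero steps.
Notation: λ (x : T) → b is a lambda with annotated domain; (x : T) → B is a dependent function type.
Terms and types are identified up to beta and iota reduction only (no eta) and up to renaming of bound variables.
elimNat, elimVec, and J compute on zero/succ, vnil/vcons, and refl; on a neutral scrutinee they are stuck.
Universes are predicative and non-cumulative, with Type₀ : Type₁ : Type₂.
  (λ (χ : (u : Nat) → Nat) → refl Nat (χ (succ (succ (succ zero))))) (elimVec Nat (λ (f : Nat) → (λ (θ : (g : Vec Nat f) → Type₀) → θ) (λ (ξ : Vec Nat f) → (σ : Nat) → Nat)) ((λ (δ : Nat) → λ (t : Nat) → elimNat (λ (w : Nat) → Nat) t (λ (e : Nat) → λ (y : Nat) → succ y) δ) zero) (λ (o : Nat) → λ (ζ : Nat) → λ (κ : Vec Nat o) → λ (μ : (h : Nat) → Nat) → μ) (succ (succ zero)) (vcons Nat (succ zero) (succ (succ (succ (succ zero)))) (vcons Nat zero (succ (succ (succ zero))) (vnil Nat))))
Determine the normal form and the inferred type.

reduced normal form:
  refl Nat (succ (succ (succ zero)))
type:
  Eq Nat (succ (succ (succ zero))) (succ (succ (succ zero)))


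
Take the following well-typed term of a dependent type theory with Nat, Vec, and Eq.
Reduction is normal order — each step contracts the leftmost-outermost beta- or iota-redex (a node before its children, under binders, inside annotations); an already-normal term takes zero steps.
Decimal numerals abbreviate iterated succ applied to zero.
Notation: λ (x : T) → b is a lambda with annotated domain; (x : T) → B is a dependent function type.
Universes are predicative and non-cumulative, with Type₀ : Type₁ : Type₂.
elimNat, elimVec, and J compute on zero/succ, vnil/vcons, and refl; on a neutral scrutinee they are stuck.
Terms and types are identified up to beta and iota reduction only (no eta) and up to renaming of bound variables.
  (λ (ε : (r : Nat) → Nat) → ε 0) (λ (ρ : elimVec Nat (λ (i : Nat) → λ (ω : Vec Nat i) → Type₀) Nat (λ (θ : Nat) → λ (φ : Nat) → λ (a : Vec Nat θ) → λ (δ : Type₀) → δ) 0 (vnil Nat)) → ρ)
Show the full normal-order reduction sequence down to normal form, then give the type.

normal-order reduction sequence:
  (λ (ε : (r : Nat) → Nat) → ε 0) (λ (ρ : elimVec Nat (λ (i : Nat) → λ (ω : Vec Nat i) → Type₀) Nat (λ (θ : Nat) → λ (φ : Nat) → λ (a : Vec Nat θ) → λ (δ : Type₀) → δ) 0 (vnil Nat)) → ρ)
  ~> (λ (ε : elimVec Nat (λ (r : Nat) → λ (ρ : Vec Nat r) → Type₀) Nat (λ (i : Nat) → λ (ω : Nat) → λ (θ : Vec Nat i) → λ (φ : Type₀) → φ) 0 (vnil Nat)) → ε) 0
  ~> 0
the term's type:
  Nat


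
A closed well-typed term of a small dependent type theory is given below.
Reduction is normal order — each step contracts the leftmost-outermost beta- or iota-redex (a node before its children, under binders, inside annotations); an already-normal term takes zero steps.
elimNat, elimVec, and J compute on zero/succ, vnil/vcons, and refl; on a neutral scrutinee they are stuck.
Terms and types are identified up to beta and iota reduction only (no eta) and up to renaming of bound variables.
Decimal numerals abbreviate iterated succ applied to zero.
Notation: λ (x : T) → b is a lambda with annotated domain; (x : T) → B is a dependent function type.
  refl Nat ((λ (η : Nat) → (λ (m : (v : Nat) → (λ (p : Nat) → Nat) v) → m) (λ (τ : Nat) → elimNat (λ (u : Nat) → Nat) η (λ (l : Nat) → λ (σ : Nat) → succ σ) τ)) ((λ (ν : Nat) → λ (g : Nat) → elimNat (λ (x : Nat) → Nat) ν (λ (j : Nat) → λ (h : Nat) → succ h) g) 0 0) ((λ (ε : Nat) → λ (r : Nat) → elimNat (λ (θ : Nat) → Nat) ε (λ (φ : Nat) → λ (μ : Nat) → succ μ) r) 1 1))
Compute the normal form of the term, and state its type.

normal form:
  refl Nat 2
the term's type:
  Eq Nat 2 2
observation: the term reaches its normal form after 19 normal-order steps.


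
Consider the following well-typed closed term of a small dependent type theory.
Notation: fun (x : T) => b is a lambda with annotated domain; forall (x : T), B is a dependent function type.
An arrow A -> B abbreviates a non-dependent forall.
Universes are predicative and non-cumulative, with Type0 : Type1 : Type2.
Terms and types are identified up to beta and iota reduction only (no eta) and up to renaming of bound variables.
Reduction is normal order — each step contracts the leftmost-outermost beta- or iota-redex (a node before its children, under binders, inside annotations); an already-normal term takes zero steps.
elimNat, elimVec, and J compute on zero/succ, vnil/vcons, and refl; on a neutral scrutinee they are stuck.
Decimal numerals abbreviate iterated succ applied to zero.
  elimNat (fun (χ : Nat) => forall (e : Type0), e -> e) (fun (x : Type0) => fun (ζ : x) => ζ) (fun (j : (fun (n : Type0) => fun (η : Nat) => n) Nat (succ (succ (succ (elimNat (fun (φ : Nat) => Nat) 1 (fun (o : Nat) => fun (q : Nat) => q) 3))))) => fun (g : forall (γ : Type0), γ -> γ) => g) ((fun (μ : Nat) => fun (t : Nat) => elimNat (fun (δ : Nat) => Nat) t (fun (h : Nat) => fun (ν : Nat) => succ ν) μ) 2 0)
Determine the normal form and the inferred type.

normal form:
  fun (χ : Type0) => fun (e : χ) => e
inferred type:
  forall (χ : Type0), χ -> χ


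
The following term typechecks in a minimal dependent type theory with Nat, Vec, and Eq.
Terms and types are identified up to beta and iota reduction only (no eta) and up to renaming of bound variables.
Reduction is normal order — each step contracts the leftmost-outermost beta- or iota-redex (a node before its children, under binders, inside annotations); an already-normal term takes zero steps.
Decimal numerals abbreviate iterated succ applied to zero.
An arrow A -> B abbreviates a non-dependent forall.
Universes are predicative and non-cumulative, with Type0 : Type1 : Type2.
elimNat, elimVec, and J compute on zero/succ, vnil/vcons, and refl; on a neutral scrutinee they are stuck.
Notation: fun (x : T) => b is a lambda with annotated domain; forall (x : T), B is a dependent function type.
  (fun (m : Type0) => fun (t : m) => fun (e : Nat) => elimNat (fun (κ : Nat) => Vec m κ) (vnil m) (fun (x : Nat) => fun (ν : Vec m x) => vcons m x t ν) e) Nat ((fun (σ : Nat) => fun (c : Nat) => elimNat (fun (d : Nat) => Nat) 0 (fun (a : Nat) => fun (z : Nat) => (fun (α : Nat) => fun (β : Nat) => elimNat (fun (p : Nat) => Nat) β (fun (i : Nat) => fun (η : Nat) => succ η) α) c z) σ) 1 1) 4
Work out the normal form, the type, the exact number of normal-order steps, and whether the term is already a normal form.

resulting normal form:
  vcons Nat 3 1 (vcons Nat 2 1 (vcons Nat 1 1 (vcons Nat 0 1 (vnil Nat))))
inferred type:
  Vec Nat 4
steps to reach normal form (normal order): 64
started in normal form: no
first contracted redex: a beta-redex


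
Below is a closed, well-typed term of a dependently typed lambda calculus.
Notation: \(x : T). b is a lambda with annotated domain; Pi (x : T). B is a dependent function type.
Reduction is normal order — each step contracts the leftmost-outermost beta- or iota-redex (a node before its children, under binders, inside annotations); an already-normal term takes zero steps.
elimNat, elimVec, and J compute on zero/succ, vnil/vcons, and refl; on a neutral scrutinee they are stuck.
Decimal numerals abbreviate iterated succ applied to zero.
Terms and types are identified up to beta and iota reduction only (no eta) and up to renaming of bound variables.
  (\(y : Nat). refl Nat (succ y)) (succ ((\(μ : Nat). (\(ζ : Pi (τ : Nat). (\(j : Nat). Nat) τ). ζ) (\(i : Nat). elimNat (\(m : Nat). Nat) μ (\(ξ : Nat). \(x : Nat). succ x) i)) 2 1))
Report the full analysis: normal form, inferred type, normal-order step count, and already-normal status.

normal form:
  refl Nat 5
inferred type:
  Eq Nat 5 5
steps to reach normal form (normal order): 8
started in normal form: no
first redex: a beta-redex


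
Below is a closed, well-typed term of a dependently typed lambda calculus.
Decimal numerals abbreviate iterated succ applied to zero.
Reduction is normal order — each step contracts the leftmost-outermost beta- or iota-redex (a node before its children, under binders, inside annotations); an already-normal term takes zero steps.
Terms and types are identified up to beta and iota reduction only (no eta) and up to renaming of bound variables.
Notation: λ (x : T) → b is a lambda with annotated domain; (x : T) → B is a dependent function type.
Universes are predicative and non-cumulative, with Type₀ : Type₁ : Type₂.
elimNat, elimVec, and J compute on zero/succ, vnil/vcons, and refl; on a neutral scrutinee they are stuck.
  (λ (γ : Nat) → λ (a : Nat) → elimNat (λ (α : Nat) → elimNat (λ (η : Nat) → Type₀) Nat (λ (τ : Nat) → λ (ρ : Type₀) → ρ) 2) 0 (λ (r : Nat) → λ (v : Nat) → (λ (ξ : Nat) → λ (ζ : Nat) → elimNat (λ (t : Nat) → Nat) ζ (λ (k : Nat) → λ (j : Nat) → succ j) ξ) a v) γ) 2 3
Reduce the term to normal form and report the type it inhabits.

normal form:
  6
type:
  Nat


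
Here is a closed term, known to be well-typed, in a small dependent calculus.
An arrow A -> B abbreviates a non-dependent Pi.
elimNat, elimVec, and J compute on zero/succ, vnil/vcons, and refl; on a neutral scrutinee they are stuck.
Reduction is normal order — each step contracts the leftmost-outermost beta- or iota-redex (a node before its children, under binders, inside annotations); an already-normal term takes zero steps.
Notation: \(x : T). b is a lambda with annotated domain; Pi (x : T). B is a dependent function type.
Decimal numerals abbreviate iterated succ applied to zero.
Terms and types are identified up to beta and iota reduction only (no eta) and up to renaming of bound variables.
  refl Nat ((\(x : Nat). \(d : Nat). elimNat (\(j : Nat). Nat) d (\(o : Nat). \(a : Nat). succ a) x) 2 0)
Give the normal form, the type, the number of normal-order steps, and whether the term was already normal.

resulting normal form:
  refl Nat 2
the term's type:
  Eq Nat 2 2
reduction steps (normal order): 9
term was already normal: no
first contracted redex: a beta-redex


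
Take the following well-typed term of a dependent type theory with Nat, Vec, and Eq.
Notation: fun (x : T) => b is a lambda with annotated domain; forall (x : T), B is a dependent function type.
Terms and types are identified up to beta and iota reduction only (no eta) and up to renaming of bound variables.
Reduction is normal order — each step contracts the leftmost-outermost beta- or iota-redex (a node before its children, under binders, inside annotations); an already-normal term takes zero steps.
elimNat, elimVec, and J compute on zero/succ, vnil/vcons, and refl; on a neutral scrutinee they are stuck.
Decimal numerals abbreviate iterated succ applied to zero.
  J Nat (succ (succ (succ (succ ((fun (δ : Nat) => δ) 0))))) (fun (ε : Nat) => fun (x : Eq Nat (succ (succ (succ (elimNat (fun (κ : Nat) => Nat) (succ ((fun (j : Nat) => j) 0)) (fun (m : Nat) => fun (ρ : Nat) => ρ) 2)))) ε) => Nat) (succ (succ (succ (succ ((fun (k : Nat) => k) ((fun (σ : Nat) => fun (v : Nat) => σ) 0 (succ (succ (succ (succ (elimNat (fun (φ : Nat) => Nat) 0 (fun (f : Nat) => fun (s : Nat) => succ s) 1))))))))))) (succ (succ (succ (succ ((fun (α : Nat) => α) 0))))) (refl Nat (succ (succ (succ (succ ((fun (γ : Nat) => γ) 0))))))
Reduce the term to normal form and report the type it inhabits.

reduced normal form:
  4
type:
  Nat
observation: contracting a J iota-redex first, the term normalizes in 4 steps.


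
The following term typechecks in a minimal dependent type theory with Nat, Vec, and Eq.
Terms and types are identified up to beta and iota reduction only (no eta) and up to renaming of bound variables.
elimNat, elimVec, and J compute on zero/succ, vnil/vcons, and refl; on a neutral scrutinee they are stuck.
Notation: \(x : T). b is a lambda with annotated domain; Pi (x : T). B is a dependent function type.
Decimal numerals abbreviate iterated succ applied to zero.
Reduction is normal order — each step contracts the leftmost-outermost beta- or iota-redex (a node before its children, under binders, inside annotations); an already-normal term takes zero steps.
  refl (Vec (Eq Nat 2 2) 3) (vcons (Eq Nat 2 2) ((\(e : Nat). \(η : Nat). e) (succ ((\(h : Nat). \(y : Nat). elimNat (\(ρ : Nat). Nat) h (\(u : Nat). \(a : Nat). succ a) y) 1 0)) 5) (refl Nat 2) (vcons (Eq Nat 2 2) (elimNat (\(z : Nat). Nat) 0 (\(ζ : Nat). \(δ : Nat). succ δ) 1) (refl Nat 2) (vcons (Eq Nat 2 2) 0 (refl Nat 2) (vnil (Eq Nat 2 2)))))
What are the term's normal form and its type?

normal form:
  refl (Vec (Eq Nat 2 2) 3) (vcons (Eq Nat 2 2) 2 (refl Nat 2) (vcons (Eq Nat 2 2) 1 (refl Nat 2) (vcons (Eq Nat 2 2) 0 (refl Nat 2) (vnil (Eq Nat 2 2)))))
type:
  Eq (Vec (Eq Nat 2 2) 3) (vcons (Eq Nat 2 2) 2 (refl Nat 2) (vcons (Eq Nat 2 2) 1 (refl Nat 2) (vcons (Eq Nat 2 2) 0 (refl Nat 2) (vnil (Eq Nat 2 2))))) (vcons (Eq Nat 2 2) 2 (refl Nat 2) (vcons (Eq Nat 2 2) 1 (refl Nat 2) (vcons (Eq Nat 2 2) 0 (refl Nat 2) (vnil (Eq Nat 2 2)))))


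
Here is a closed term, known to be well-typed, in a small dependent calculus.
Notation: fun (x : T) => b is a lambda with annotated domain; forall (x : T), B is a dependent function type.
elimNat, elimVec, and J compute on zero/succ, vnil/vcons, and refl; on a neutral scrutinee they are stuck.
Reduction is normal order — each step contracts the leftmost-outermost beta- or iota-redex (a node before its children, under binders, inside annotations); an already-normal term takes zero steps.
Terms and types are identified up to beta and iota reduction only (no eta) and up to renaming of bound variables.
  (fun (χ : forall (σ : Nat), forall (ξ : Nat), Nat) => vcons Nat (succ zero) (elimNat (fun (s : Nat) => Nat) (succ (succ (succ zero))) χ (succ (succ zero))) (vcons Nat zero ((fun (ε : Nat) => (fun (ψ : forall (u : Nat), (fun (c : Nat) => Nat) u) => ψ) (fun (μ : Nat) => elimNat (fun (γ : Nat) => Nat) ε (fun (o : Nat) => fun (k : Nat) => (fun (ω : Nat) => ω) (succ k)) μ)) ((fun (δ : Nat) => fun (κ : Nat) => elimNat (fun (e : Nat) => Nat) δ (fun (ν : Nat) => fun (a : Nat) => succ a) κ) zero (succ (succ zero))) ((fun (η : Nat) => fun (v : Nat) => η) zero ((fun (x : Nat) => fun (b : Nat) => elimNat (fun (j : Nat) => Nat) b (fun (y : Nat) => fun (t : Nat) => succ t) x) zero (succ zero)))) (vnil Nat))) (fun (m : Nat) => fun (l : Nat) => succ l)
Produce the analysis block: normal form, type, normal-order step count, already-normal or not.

normal form:
  vcons Nat (succ zero) (succ (succ (succ (succ (succ zero))))) (vcons Nat zero (succ (succ zero)) (vnil Nat))
type:
  Vec Nat (succ (succ zero))
normal-order step count: 24
already normal: no
first redex: a beta-redex


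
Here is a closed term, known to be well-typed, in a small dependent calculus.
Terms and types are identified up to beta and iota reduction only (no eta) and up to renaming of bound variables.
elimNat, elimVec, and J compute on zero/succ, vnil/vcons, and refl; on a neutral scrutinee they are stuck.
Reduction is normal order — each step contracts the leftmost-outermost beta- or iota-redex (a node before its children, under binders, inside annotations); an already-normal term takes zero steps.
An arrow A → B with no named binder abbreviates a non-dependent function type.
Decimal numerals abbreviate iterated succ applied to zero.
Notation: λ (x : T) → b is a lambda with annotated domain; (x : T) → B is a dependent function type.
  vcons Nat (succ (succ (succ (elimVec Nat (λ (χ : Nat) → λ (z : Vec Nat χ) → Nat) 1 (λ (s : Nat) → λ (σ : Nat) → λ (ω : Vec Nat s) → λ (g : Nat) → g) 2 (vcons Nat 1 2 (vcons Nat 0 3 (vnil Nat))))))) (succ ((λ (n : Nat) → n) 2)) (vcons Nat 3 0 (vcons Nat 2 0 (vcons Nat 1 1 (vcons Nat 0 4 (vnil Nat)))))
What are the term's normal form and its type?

reduced normal form:
  vcons Nat 4 3 (vcons Nat 3 0 (vcons Nat 2 0 (vcons Nat 1 1 (vcons Nat 0 4 (vnil Nat)))))
inferred type:
  Vec Nat 5


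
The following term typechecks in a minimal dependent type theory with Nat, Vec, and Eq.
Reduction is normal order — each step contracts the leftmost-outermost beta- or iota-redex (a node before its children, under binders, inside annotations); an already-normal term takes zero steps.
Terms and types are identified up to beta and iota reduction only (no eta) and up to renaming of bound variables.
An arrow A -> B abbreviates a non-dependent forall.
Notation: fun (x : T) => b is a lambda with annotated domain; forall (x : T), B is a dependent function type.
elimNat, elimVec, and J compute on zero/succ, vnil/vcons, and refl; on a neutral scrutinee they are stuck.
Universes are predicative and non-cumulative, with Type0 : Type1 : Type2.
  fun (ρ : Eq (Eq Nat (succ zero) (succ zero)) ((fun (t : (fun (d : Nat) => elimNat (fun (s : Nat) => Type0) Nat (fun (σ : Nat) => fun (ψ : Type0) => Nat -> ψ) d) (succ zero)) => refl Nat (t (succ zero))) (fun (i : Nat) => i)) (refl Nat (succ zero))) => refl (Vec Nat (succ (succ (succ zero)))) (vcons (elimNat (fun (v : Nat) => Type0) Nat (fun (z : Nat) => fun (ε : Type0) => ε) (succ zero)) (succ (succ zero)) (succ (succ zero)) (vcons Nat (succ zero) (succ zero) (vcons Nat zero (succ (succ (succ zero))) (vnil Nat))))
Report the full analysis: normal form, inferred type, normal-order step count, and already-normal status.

reduced normal form:
  fun (ρ : Eq (Eq Nat (succ zero) (succ zero)) (refl Nat (succ zero)) (refl Nat (succ zero))) => refl (Vec Nat (succ (succ (succ zero)))) (vcons Nat (succ (succ zero)) (succ (succ zero)) (vcons Nat (succ zero) (succ zero) (vcons Nat zero (succ (succ (succ zero))) (vnil Nat))))
inferred type:
  Eq (Eq Nat (succ zero) (succ zero)) (refl Nat (succ zero)) (refl Nat (succ zero)) -> Eq (Vec Nat (succ (succ (succ zero)))) (vcons Nat (succ (succ zero)) (succ (succ zero)) (vcons Nat (succ zero) (succ zero) (vcons Nat zero (succ (succ (succ zero))) (vnil Nat)))) (vcons Nat (succ (succ zero)) (succ (succ zero)) (vcons Nat (succ zero) (succ zero) (vcons Nat zero (succ (succ (succ zero))) (vnil Nat))))
reduction steps (normal order): 6
started in normal form: no
first contracted redex: a beta-redex


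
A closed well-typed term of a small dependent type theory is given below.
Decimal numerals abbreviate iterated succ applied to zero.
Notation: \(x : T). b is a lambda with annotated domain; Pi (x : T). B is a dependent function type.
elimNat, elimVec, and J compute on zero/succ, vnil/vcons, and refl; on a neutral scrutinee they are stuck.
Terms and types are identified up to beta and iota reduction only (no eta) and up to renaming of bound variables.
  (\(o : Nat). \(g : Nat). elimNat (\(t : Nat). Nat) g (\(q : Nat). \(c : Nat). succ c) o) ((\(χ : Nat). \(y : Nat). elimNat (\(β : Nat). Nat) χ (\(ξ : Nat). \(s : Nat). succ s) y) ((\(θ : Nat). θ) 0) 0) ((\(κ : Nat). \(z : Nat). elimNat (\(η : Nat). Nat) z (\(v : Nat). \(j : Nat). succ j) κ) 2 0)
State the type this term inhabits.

inferred type:
  Nat


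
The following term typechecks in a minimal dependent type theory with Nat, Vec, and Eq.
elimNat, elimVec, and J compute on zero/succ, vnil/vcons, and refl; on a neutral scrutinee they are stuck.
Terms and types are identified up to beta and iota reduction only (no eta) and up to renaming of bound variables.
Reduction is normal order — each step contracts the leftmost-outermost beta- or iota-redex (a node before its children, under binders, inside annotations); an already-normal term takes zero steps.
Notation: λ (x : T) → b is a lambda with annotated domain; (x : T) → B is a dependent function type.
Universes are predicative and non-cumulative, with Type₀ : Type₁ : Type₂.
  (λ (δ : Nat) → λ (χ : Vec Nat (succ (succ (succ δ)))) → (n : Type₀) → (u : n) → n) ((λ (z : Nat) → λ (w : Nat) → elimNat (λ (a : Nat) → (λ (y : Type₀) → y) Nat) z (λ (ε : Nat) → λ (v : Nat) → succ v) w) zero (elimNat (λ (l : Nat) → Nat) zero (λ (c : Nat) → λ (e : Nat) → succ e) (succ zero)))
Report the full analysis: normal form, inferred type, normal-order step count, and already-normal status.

resulting normal form:
  λ (δ : Vec Nat (succ (succ (succ (succ zero))))) → (χ : Type₀) → (n : χ) → χ
the term's type:
  (δ : Vec Nat (succ (succ (succ (succ zero))))) → Type₁
reduction steps (normal order): 12
already normal: no
first contracted redex: a beta-redex


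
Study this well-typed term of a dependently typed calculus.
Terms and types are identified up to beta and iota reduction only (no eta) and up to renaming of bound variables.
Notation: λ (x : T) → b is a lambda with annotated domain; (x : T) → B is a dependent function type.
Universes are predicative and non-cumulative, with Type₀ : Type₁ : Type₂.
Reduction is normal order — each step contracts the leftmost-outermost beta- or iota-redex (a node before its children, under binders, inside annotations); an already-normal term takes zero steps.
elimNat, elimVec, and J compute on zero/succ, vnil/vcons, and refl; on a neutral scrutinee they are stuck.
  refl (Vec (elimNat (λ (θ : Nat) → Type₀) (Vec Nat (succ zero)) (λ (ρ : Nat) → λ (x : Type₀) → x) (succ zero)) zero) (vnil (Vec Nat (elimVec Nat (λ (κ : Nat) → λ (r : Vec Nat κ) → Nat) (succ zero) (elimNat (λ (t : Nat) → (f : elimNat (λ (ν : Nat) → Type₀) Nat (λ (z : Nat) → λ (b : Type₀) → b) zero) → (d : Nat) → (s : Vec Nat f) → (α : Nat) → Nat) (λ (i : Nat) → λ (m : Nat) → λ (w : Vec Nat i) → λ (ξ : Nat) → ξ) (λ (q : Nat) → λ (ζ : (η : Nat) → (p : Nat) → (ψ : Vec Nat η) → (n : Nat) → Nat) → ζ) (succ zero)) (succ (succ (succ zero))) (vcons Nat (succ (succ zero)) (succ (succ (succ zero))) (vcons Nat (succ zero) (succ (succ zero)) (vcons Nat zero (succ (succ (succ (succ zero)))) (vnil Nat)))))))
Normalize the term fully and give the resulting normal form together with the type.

reduced normal form:
  refl (Vec (Vec Nat (succ zero)) zero) (vnil (Vec Nat (succ zero)))
inferred type:
  Eq (Vec (Vec Nat (succ zero)) zero) (vnil (Vec Nat (succ zero))) (vnil (Vec Nat (succ zero)))
observation: 32 normal-order steps separate the term from its normal form.


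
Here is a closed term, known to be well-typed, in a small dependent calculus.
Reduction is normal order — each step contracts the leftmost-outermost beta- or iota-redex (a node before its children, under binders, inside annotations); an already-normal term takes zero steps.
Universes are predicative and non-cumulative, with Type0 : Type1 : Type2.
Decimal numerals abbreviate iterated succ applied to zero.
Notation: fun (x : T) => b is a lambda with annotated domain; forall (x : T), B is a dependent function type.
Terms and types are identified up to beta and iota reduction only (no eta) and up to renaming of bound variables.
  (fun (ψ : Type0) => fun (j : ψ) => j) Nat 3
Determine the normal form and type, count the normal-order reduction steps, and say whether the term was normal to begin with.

resulting normal form:
  3
inferred type:
  Nat
steps to reach normal form (normal order): 2
started in normal form: no
first contracted redex: a beta-redex


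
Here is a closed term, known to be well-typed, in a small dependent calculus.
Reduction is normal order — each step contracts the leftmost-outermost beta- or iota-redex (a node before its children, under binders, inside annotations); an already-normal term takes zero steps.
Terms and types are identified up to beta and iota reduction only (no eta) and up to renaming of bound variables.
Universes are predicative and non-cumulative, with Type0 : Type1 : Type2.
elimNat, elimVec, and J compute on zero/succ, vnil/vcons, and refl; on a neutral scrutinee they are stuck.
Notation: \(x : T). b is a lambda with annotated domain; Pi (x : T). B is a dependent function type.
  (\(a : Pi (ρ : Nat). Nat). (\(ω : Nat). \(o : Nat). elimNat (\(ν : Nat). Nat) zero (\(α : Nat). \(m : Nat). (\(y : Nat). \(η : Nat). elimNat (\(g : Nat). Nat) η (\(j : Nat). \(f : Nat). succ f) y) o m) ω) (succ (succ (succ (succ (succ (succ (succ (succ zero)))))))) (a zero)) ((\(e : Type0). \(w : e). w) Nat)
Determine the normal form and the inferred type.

reduced normal form:
  zero
the term's type:
  Nat
observation: contracting a beta-redex first, the term normalizes in 68 steps.


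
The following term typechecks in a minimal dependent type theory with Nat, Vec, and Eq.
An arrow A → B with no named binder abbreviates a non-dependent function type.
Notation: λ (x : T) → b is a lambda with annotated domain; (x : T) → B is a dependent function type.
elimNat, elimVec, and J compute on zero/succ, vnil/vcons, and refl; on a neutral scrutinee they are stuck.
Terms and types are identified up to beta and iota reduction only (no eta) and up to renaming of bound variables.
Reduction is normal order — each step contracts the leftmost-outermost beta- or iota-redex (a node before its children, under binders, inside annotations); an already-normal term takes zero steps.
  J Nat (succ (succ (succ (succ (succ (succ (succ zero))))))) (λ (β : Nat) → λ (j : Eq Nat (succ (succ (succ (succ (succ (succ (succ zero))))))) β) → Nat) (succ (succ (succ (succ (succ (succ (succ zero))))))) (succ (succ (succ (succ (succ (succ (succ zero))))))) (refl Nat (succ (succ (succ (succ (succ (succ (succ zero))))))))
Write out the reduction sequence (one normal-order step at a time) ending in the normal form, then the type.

normal-order reduction sequence:
  J Nat (succ (succ (succ (succ (succ (succ (succ zero))))))) (λ (β : Nat) → λ (j : Eq Nat (succ (succ (succ (succ (succ (succ (succ zero))))))) β) → Nat) (succ (succ (succ (succ (succ (succ (succ zero))))))) (succ (succ (succ (succ (succ (succ (succ zero))))))) (refl Nat (succ (succ (succ (succ (succ (succ (succ zero))))))))
  ~> succ (succ (succ (succ (succ (succ (succ zero))))))
type:
  Nat


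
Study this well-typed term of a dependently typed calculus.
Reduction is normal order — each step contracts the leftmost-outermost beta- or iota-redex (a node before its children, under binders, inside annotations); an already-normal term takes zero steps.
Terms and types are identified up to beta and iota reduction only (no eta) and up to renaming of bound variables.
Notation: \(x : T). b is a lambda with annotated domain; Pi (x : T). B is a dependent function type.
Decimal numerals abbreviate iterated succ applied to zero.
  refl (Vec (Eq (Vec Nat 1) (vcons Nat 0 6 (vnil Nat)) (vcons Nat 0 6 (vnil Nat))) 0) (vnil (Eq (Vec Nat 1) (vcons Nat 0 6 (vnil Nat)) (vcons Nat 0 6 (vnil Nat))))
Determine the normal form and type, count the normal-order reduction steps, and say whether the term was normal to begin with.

reduced normal form:
  refl (Vec (Eq (Vec Nat 1) (vcons Nat 0 6 (vnil Nat)) (vcons Nat 0 6 (vnil Nat))) 0) (vnil (Eq (Vec Nat 1) (vcons Nat 0 6 (vnil Nat)) (vcons Nat 0 6 (vnil Nat))))
the term's type:
  Eq (Vec (Eq (Vec Nat 1) (vcons Nat 0 6 (vnil Nat)) (vcons Nat 0 6 (vnil Nat))) 0) (vnil (Eq (Vec Nat 1) (vcons Nat 0 6 (vnil Nat)) (vcons Nat 0 6 (vnil Nat)))) (vnil (Eq (Vec Nat 1) (vcons Nat 0 6 (vnil Nat)) (vcons Nat 0 6 (vnil Nat))))
normal-order step count: 0
started in normal form: yes


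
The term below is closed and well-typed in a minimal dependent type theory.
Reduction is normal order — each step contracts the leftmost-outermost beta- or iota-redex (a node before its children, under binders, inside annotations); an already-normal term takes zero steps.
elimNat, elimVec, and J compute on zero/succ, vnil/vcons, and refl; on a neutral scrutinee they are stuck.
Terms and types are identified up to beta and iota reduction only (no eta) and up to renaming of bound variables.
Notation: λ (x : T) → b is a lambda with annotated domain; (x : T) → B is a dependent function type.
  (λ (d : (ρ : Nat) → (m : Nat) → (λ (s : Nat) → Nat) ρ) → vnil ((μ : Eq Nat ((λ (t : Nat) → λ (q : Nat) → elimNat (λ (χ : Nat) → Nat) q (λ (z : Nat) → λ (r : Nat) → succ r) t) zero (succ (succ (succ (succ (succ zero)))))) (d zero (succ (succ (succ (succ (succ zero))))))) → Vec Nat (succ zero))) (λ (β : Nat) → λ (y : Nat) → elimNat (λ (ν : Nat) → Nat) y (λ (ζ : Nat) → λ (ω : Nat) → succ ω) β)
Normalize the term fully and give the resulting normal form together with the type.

reduced normal form:
  vnil ((d : Eq Nat (succ (succ (succ (succ (succ zero))))) (succ (succ (succ (succ (succ zero)))))) → Vec Nat (succ zero))
type:
  Vec ((d : Eq Nat (succ (succ (succ (succ (succ zero))))) (succ (succ (succ (succ (succ zero)))))) → Vec Nat (succ zero)) zero
observation: normalization takes exactly 7 steps under the normal-order strategy.
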